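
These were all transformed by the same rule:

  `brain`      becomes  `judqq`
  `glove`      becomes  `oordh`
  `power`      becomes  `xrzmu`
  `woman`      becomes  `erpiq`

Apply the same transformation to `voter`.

drwmu

Shifts by position in brain: pos 0: b→j (+8), pos 1: r→u (+3), pos 2: a→d (+3), pos 3: i→q (+8), pos 4: n→q (+3) — repeating every 3. The shifts repeat in a cycle of length 3: positions 0,1,… shift by +8, +3, +3, then the pattern repeats.
On voter: v+8=d, o+3=r, t+3=w, e+8=m, r+3=u.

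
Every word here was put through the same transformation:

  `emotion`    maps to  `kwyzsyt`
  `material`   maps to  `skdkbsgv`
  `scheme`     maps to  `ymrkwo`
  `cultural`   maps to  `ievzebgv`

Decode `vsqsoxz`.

pigment

The shifts repeat in a cycle of length 3: positions 0,1,… shift by +6, +10, +10, then the pattern repeats.
Undoing it on vsqsoxz: v−6=p, s−10=i, q−10=g, s−6=m, o−10=e, x−10=n, z−6=t.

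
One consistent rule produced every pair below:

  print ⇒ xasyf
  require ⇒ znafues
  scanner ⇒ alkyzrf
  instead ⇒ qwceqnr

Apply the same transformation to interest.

In print: p→x is +8, r→a is +9, i→s is +10, n→y is +11 — the shift increases by 1 each position. Letter i (0-indexed) is shifted by i+8, so successive shifts are 8, 9, 10, ….
On interest: i+8=q, n+9=w, t+10=d, e+11=p, r+12=d, e+13=r, s+14=g, t+15=i.

qwdpdrgi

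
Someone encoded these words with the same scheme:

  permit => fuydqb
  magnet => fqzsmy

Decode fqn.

The word is reversed, then every letter is shifted forward by 12.
Decoding fqn: shift back: f−12=t, q−12=e, n−12=b → teb; then reverse → bet.

bet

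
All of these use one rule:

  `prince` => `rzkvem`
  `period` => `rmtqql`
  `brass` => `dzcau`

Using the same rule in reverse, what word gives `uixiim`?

savage

It's a Vigenère-style cipher with numeric key [2,8]: position i shifts by key[i mod 2].
Decoding uixiim: u−2=s, i−8=a, x−2=v, i−8=a, i−2=g, m−8=e.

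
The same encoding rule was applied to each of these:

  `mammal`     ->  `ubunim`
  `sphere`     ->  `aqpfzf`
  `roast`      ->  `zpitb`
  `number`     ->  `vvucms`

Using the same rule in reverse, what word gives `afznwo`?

sermon

It's a Vigenère-style cipher with numeric key [8,1]: position i shifts by key[i mod 2].
Reversing it on afznwo: a−8=s, f−1=e, z−8=r, n−1=m, w−8=o, o−1=n.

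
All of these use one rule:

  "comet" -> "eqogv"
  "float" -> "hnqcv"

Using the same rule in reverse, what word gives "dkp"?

bin

Compare letters: c→e is +2, o→q is +2, m→o is +2 — a constant shift. Every letter moves 2 places later in the alphabet, wrapping around z→a.
Reversing it on dkp: d−2=b, k−2=i, p−2=n.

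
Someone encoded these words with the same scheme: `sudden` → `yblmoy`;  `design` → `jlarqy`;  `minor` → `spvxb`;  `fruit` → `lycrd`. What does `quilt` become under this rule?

wbqud

In sudden: s→y is +6, u→b is +7, d→l is +8, d→m is +9 — the shift increases by 1 each position. Each letter shifts forward by (position + 6), i.e. 6, 7, 8, … — the shift grows by one for each successive letter.
For quilt: q+6=w, u+7=b, i+8=q, l+9=u, t+10=d.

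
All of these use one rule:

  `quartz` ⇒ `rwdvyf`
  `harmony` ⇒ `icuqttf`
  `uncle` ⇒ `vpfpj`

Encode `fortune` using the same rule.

gquxztl

The shift increases by 1 at each position, starting from +1: 1, 2, 3, ….
For fortune: f+1=g, o+2=q, r+3=u, t+4=x, u+5=z, n+6=t, e+7=l.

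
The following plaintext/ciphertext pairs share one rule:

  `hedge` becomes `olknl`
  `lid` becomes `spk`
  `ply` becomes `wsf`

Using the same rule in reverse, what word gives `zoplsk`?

shield

Compare letters: h→o is +7, e→l is +7, d→k is +7 — a constant shift. Each letter is shifted forward by 7 in the alphabet (a Caesar shift of +7).
Reversing it on zoplsk: z−7=s, o−7=h, p−7=i, l−7=e, s−7=l, k−7=d.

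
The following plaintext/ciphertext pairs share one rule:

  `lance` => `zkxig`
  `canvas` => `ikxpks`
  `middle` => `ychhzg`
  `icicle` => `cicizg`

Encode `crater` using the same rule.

itkrgt

l(11)→z(25) and a(0)→k(10) fit y≡25x+10 (mod 26); the inverse of 25 mod 26 is 25. Each letter's alphabet position (a=0..z=25) is mapped through 25·x+10 mod 26 — an affine cipher.
For crater: c(2)→25·2+10≡8=i; r(17)→25·17+10≡19=t; a(0)→25·0+10≡10=k; t(19)→25·19+10≡17=r; e(4)→25·4+10≡6=g; r(17)→25·17+10≡19=t (all mod 26).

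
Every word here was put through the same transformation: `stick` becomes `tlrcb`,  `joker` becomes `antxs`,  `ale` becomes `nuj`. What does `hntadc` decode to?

turkey

The output letters match the input read backwards, each shifted +9: stick reversed is kcits. Two steps: reverse the string, then apply a Caesar shift of +9.
Decoding hntadc: shift back: h−9=y, n−9=e, t−9=k, a−9=r, d−9=u, c−9=t → yekrut; then reverse → turkey.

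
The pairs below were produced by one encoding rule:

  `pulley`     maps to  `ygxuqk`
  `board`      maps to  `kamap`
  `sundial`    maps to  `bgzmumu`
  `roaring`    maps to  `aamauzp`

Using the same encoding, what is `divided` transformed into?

Shifts by position in pulley: pos 0: p→y (+9), pos 1: u→g (+12), pos 2: l→x (+12), pos 3: l→u (+9), pos 4: e→q (+12), pos 5: y→k (+12) — repeating every 3. The shifts repeat in a cycle of length 3: positions 0,1,… shift by +9, +12, +12, then the pattern repeats.
On divided: d+9=m, i+12=u, v+12=h, i+9=r, d+12=p, e+12=q, d+9=m.

muhrpqm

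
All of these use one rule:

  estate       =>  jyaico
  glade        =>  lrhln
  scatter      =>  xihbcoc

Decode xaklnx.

sudden

Letter i (0-indexed) is shifted by i+5, so successive shifts are 5, 6, 7, ….
Reversing it on xaklnx: x−5=s, a−6=u, k−7=d, l−8=d, n−9=e, x−10=n.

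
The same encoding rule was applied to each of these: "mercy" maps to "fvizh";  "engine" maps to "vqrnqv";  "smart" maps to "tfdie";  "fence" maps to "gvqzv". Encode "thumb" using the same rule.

ecpfo

This is an affine cipher: with a=0,…,z=25, each position x becomes (11x+3) mod 26.
For thumb: t(19)→11·19+3≡4=e; h(7)→11·7+3≡2=c; u(20)→11·20+3≡15=p; m(12)→11·12+3≡5=f; b(1)→11·1+3≡14=o (all mod 26).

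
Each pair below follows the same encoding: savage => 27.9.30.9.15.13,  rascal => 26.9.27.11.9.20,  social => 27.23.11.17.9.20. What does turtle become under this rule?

28.29.26.28.20.13

s is letter #19 and maps to 27: an offset of 8. Letters become their 1-based position plus 8 (so a→9, b→10, …).
On turtle: t=20→28, u=21→29, r=18→26, t=20→28, l=12→20, e=5→13.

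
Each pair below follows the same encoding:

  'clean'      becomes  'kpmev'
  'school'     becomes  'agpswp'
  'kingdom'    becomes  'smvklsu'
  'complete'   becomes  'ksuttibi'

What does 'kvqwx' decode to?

The shifts repeat in a cycle of length 2: positions 0,1,… shift by +8, +4, then the pattern repeats.
Undoing it on kvqwx: k−8=c, v−4=r, q−8=i, w−4=s, x−8=p.

crisp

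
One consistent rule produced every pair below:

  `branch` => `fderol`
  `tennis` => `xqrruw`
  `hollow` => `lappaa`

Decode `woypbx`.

Shifts by position in branch: pos 0: b→f (+4), pos 1: r→d (+12), pos 2: a→e (+4), pos 3: n→r (+4), pos 4: c→o (+12), pos 5: h→l (+4) — repeating every 3. The shifts repeat in a cycle of length 3: positions 0,1,… shift by +4, +12, +4, then the pattern repeats.
Undoing it on woypbx: w−4=s, o−12=c, y−4=u, p−4=l, b−12=p, x−4=t.

sculpt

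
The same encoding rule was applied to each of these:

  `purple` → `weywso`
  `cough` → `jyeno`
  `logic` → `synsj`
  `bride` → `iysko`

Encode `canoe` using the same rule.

The shift depends on letter class: consonant p→w is +7, but vowel u→e is +10. Vowels shift forward by 10 and consonants shift forward by 7.
For canoe: c(cons)+7=j, a(vowel)+10=k, n(cons)+7=u, o(vowel)+10=y, e(vowel)+10=o.

jkuyo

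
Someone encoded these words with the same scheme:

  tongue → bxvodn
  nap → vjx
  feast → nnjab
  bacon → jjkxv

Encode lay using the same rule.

The shift depends on letter class: consonant t→b is +8, but vowel o→x is +9. The rule splits by letter class: vowels +9, consonants +8.
Applying it to lay: l(cons)+8=t, a(vowel)+9=j, y(cons)+8=g.

tjg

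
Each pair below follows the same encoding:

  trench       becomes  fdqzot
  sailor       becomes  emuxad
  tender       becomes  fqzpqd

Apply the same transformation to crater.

Compare letters: t→f is +12, r→d is +12, e→q is +12 — a constant shift. It's a constant shift of +12 (ROT12).
Applying it to crater: c+12=o, r+12=d, a+12=m, t+12=f, e+12=q, r+12=d.

odmfqd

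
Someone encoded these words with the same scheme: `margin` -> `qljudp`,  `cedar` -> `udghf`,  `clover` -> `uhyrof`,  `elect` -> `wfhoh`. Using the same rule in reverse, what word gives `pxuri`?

forum

The output letters match the input read backwards, each shifted +3: margin reversed is nigram. Two steps: reverse the string, then apply a Caesar shift of +3.
Decoding pxuri: shift back: p−3=m, x−3=u, u−3=r, r−3=o, i−3=f → murof; then reverse → forum.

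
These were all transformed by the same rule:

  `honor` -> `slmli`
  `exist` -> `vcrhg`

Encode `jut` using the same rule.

qfg

Each pair mirrors across the alphabet (h↔s, o↔l, n↔m): positions sum to 25. Letters are reflected about the middle of the alphabet (position → 25−position): Atbash.
On jut: j↔q, u↔f, t↔g.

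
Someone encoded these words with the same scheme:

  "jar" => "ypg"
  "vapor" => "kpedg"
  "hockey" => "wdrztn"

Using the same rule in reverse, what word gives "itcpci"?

It's a constant shift of +15 (ROT15).
Decoding itcpci: i−15=t, t−15=e, c−15=n, p−15=a, c−15=n, i−15=t.

tenant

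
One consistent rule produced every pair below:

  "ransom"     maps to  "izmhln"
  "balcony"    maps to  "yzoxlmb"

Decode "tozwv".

Each pair mirrors across the alphabet (r↔i, a↔z, n↔m): positions sum to 25. Each letter is replaced by its mirror in the alphabet: a↔z, b↔y, c↔x, and so on (the Atbash cipher).
Undoing it on tozwv: t↔g, o↔l, z↔a, w↔d, v↔e.

glade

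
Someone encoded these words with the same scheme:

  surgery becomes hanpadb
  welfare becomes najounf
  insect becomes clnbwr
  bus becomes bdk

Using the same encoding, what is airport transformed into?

caxyarj

Read the word backwards and shift each letter +9.
Applying it to airport: reverse → tropria; then shift: t+9=c, r+9=a, o+9=x, p+9=y, r+9=a, i+9=r, a+9=j.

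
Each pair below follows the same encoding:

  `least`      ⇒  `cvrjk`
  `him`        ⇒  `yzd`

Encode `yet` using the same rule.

pvk

Compare letters: l→c is +17, e→v is +17, a→r is +17 — a constant shift. It's a constant shift of +17 (ROT17).
Applying it to yet: y+17=p, e+17=v, t+17=k.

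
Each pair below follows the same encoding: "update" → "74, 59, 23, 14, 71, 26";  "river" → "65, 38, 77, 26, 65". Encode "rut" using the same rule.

u(#21)→74 and p(#16)→59: differences scale by 3, so n = 3·pos + 11. The formula is n = 3×(alphabet index, a=1) + 11.
For rut: r=18→65, u=21→74, t=20→71.

65, 74, 71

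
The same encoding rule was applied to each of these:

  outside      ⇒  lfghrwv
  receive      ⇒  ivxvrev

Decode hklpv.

This is the alphabet-reversal cipher (Atbash): a becomes z, b becomes y, etc.
Decoding hklpv: h↔s, k↔p, l↔o, p↔k, v↔e.

spoke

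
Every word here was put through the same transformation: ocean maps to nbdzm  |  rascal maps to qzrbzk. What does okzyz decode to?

Compare letters: o→n is +25, c→b is +25, e→d is +25 — a constant shift. This is a Caesar cipher with shift 25.
Reversing it on okzyz: o−25=p, k−25=l, z−25=a, y−25=z, z−25=a.

plaza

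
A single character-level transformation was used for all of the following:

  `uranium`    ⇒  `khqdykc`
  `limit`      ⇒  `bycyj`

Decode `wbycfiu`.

glimpse

Compare letters: u→k is +16, r→h is +16, a→q is +16 — a constant shift. Every letter moves 16 places later in the alphabet, wrapping around z→a.
Decoding wbycfiu: w−16=g, b−16=l, y−16=i, c−16=m, f−16=p, i−16=s, u−16=e.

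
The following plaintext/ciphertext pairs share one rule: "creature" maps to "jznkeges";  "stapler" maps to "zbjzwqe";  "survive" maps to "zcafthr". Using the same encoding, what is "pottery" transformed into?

In creature: c→j is +7, r→z is +8, e→n is +9, a→k is +10 — the shift increases by 1 each position. The shift increases by 1 at each position, starting from +7: 7, 8, 9, ….
On pottery: p+7=w, o+8=w, t+9=c, t+10=d, e+11=p, r+12=d, y+13=l.

wwcdpdl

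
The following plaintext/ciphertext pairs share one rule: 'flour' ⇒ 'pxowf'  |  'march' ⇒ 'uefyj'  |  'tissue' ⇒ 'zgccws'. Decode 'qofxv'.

world

f(5)→p(15) and l(11)→x(23) fit y≡23x+4 (mod 26); the inverse of 23 mod 26 is 17. Treating letters as 0–25, the rule is x ↦ 23x + 4 (mod 26).
Undoing it on qofxv: q(16)→17·(16−4)≡22=w; o(14)→17·(14−4)≡14=o; f(5)→17·(5−4)≡17=r; x(23)→17·(23−4)≡11=l; v(21)→17·(21−4)≡3=d (all mod 26).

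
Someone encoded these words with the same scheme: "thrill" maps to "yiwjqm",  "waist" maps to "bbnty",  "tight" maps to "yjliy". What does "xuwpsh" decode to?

Shifts by position in thrill: pos 0: t→y (+5), pos 1: h→i (+1), pos 2: r→w (+5), pos 3: i→j (+1) — repeating every 2. It's a Vigenère-style cipher with numeric key [5,1]: position i shifts by key[i mod 2].
Decoding xuwpsh: x−5=s, u−1=t, w−5=r, p−1=o, s−5=n, h−1=g.

strong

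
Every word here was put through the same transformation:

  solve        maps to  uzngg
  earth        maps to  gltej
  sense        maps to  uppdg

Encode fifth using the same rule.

hthej

Shifts by position in solve: pos 0: s→u (+2), pos 1: o→z (+11), pos 2: l→n (+2), pos 3: v→g (+11) — repeating every 2. The shifts repeat in a cycle of length 2: positions 0,1,… shift by +2, +11, then the pattern repeats.
For fifth: f+2=h, i+11=t, f+2=h, t+11=e, h+2=j.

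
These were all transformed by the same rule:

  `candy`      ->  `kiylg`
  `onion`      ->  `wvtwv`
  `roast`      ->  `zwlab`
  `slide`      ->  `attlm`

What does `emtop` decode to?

weigh

A repeating key of period 3 is used — shifts +8, +8, +11 over and over.
Decoding emtop: e−8=w, m−8=e, t−11=i, o−8=g, p−8=h.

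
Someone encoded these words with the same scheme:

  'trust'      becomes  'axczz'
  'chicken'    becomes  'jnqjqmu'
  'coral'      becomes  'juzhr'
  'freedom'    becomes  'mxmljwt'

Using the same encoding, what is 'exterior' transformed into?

A repeating key of period 3 is used — shifts +7, +6, +8 over and over.
On exterior: e+7=l, x+6=d, t+8=b, e+7=l, r+6=x, i+8=q, o+7=v, r+6=x.

ldblxqvx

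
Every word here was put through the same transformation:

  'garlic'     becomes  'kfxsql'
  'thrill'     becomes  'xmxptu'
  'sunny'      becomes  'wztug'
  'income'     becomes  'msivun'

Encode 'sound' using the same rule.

wtaul

In garlic: g→k is +4, a→f is +5, r→x is +6, l→s is +7 — the shift increases by 1 each position. The shift increases by 1 at each position, starting from +4: 4, 5, 6, ….
Applying it to sound: s+4=w, o+5=t, u+6=a, n+7=u, d+8=l.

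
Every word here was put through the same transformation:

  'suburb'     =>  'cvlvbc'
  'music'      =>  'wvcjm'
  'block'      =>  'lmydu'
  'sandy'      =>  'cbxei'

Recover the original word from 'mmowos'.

clever

Shifts by position in suburb: pos 0: s→c (+10), pos 1: u→v (+1), pos 2: b→l (+10), pos 3: u→v (+1) — repeating every 2. It's a Vigenère-style cipher with numeric key [10,1]: position i shifts by key[i mod 2].
Decoding mmowos: m−10=c, m−1=l, o−10=e, w−1=v, o−10=e, s−1=r.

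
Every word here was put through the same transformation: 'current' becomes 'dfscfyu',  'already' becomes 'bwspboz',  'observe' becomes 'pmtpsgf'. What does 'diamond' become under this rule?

etbxpye

Shifts by position in current: pos 0: c→d (+1), pos 1: u→f (+11), pos 2: r→s (+1), pos 3: r→c (+11) — repeating every 2. The shifts repeat in a cycle of length 2: positions 0,1,… shift by +1, +11, then the pattern repeats.
On diamond: d+1=e, i+11=t, a+1=b, m+11=x, o+1=p, n+11=y, d+1=e.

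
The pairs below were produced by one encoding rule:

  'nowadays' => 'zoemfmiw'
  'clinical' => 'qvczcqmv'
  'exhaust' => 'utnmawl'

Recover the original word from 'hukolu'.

This is an affine cipher: with a=0,…,z=25, each position x becomes (15x+12) mod 26.
Undoing it on hukolu: h(7)→7·(7−12)≡17=r; u(20)→7·(20−12)≡4=e; k(10)→7·(10−12)≡12=m; o(14)→7·(14−12)≡14=o; l(11)→7·(11−12)≡19=t; u(20)→7·(20−12)≡4=e (all mod 26).

remote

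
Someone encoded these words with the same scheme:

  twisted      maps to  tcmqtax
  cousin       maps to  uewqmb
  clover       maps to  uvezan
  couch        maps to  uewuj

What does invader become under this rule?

t(19)→t(19) and w(22)→c(2) fit y≡3x+14 (mod 26); the inverse of 3 mod 26 is 9. This is an affine cipher: with a=0,…,z=25, each position x becomes (3x+14) mod 26.
On invader: i(8)→3·8+14≡12=m; n(13)→3·13+14≡1=b; v(21)→3·21+14≡25=z; a(0)→3·0+14≡14=o; d(3)→3·3+14≡23=x; e(4)→3·4+14≡0=a; r(17)→3·17+14≡13=n (all mod 26).

mbzoxan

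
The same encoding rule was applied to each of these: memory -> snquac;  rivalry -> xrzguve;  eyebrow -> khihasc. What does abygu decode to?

A repeating key of period 3 is used — shifts +6, +9, +4 over and over.
Decoding abygu: a−6=u, b−9=s, y−4=u, g−6=a, u−9=l.

usual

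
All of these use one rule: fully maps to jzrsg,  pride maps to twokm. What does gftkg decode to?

candy

Each letter shifts forward by (position + 4), i.e. 4, 5, 6, … — the shift grows by one for each successive letter.
Reversing it on gftkg: g−4=c, f−5=a, t−6=n, k−7=d, g−8=y.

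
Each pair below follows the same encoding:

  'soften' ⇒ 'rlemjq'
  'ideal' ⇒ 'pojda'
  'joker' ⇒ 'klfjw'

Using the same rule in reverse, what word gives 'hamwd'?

s(18)→r(17) and o(14)→l(11) fit y≡21x+3 (mod 26); the inverse of 21 mod 26 is 5. Treating letters as 0–25, the rule is x ↦ 21x + 3 (mod 26).
Reversing it on hamwd: h(7)→5·(7−3)≡20=u; a(0)→5·(0−3)≡11=l; m(12)→5·(12−3)≡19=t; w(22)→5·(22−3)≡17=r; d(3)→5·(3−3)≡0=a (all mod 26).

ultra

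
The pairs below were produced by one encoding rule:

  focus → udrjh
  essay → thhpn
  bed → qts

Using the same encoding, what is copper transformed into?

Compare letters: f→u is +15, o→d is +15, c→r is +15 — a constant shift. It's a constant shift of +15 (ROT15).
For copper: c+15=r, o+15=d, p+15=e, p+15=e, e+15=t, r+15=g.

rdeetg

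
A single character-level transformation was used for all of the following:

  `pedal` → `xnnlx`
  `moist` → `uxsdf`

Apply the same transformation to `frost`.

naydf

Letter i (0-indexed) is shifted by i+8, so successive shifts are 8, 9, 10, ….
On frost: f+8=n, r+9=a, o+10=y, s+11=d, t+12=f.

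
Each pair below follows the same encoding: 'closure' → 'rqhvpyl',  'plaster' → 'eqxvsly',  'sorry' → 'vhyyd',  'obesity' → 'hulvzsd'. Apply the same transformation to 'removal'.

ylnhmxq

c(2)→r(17) and l(11)→q(16) fit y≡23x+23 (mod 26); the inverse of 23 mod 26 is 17. This is an affine cipher: with a=0,…,z=25, each position x becomes (23x+23) mod 26.
Applying it to removal: r(17)→23·17+23≡24=y; e(4)→23·4+23≡11=l; m(12)→23·12+23≡13=n; o(14)→23·14+23≡7=h; v(21)→23·21+23≡12=m; a(0)→23·0+23≡23=x; l(11)→23·11+23≡16=q (all mod 26).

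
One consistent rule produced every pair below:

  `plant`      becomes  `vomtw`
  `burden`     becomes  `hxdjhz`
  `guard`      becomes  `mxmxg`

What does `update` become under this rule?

aspgwq

Shifts by position in plant: pos 0: p→v (+6), pos 1: l→o (+3), pos 2: a→m (+12), pos 3: n→t (+6), pos 4: t→w (+3) — repeating every 3. It's a Vigenère-style cipher with numeric key [6,3,12]: position i shifts by key[i mod 3].
On update: u+6=a, p+3=s, d+12=p, a+6=g, t+3=w, e+12=q.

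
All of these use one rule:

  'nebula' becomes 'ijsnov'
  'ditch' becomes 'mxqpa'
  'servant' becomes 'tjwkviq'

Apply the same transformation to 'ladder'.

Each letter's alphabet position (a=0..z=25) is mapped through 23·x+21 mod 26 — an affine cipher.
For ladder: l(11)→23·11+21≡14=o; a(0)→23·0+21≡21=v; d(3)→23·3+21≡12=m; d(3)→23·3+21≡12=m; e(4)→23·4+21≡9=j; r(17)→23·17+21≡22=w (all mod 26).

ovmmjw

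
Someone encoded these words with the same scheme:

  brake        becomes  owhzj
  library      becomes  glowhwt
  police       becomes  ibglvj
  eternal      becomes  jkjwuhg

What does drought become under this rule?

cwbrxek

b(1)→o(14) and r(17)→w(22) fit y≡7x+7 (mod 26); the inverse of 7 mod 26 is 15. Treating letters as 0–25, the rule is x ↦ 7x + 7 (mod 26).
On drought: d(3)→7·3+7≡2=c; r(17)→7·17+7≡22=w; o(14)→7·14+7≡1=b; u(20)→7·20+7≡17=r; g(6)→7·6+7≡23=x; h(7)→7·7+7≡4=e; t(19)→7·19+7≡10=k (all mod 26).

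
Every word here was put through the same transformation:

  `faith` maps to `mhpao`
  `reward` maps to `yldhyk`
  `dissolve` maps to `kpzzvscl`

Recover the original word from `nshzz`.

This is a Caesar cipher with shift 7.
Reversing it on nshzz: n−7=g, s−7=l, h−7=a, z−7=s, z−7=s.

glass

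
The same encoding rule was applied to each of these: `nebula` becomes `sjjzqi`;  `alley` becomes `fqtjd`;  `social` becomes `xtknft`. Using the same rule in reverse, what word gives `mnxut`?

hippo

Shifts by position in nebula: pos 0: n→s (+5), pos 1: e→j (+5), pos 2: b→j (+8), pos 3: u→z (+5), pos 4: l→q (+5), pos 5: a→i (+8) — repeating every 3. The shifts repeat in a cycle of length 3: positions 0,1,… shift by +5, +5, +8, then the pattern repeats.
Decoding mnxut: m−5=h, n−5=i, x−8=p, u−5=p, t−5=o.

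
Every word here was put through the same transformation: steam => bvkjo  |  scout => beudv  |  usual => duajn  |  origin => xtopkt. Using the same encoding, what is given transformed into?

pkbnp

Shifts by position in steam: pos 0: s→b (+9), pos 1: t→v (+2), pos 2: e→k (+6), pos 3: a→j (+9), pos 4: m→o (+2) — repeating every 3. It's a Vigenère-style cipher with numeric key [9,2,6]: position i shifts by key[i mod 3].
On given: g+9=p, i+2=k, v+6=b, e+9=n, n+2=p.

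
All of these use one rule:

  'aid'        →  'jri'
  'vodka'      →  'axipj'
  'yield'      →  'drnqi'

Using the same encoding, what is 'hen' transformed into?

mns

Two shifts are in play — +9 for a/e/i/o/u, +5 for every other letter.
Applying it to hen: h(cons)+5=m, e(vowel)+9=n, n(cons)+5=s.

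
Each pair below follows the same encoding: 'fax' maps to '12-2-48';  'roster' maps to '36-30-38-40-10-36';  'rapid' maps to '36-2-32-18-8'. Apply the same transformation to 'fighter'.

12-18-14-16-40-10-36

With a=1..z=26, the number is 2·pos.
On fighter: f=6→12, i=9→18, g=7→14, h=8→16, t=20→40, e=5→10, r=18→36.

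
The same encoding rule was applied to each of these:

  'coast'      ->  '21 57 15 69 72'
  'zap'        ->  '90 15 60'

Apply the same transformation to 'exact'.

27 84 15 21 72

c(#3)→21 and o(#15)→57: differences scale by 3, so n = 3·pos + 12. The formula is n = 3×(alphabet index, a=1) + 12.
On exact: e=5→27, x=24→84, a=1→15, c=3→21, t=20→72.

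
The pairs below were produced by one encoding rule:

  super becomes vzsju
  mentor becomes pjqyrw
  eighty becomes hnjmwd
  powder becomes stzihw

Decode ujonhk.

relief

Shifts by position in super: pos 0: s→v (+3), pos 1: u→z (+5), pos 2: p→s (+3), pos 3: e→j (+5) — repeating every 2. It's a Vigenère-style cipher with numeric key [3,5]: position i shifts by key[i mod 2].
Undoing it on ujonhk: u−3=r, j−5=e, o−3=l, n−5=i, h−3=e, k−5=f.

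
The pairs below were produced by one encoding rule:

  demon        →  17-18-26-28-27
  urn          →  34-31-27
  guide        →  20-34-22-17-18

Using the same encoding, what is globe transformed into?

The number is (letter's place in the alphabet, a=1) + 13.
On globe: g=7→20, l=12→25, o=15→28, b=2→15, e=5→18.

20-25-28-15-18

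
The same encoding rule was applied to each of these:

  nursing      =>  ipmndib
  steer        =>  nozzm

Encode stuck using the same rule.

nopxf

Compare letters: n→i is +21, u→p is +21, r→m is +21 — a constant shift. Each letter is shifted forward by 21 in the alphabet (a Caesar shift of +21).
Applying it to stuck: s+21=n, t+21=o, u+21=p, c+21=x, k+21=f.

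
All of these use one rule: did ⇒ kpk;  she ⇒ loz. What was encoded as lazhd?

The output letters match the input read backwards, each shifted +7: did reversed is did. The word is reversed, then every letter is shifted forward by 7.
Reversing it on lazhd: shift back: l−7=e, a−7=t, z−7=s, h−7=a, d−7=w → etsaw; then reverse → waste.

waste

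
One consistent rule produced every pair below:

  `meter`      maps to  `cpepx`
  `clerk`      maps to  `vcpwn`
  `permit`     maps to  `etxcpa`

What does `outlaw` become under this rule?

hlwefz

The word is reversed, then every letter is shifted forward by 11.
For outlaw: reverse → waltuo; then shift: w+11=h, a+11=l, l+11=w, t+11=e, u+11=f, o+11=z.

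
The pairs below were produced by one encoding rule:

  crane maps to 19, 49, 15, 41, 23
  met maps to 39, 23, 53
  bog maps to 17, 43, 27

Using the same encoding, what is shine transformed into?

51, 29, 31, 41, 23

Each letter becomes 2×(its alphabet position, a=1..z=26) + 13.
On shine: s=19→51, h=8→29, i=9→31, n=14→41, e=5→23.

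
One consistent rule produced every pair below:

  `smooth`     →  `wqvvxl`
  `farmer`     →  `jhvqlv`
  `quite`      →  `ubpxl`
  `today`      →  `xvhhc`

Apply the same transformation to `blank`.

fphro

Vowels shift forward by 7 and consonants shift forward by 4.
Applying it to blank: b(cons)+4=f, l(cons)+4=p, a(vowel)+7=h, n(cons)+4=r, k(cons)+4=o.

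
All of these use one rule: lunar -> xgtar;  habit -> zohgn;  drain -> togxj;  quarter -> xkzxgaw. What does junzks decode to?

method

Read the word backwards and shift each letter +6.
Undoing it on junzks: shift back: j−6=d, u−6=o, n−6=h, z−6=t, k−6=e, s−6=m → dohtem; then reverse → method.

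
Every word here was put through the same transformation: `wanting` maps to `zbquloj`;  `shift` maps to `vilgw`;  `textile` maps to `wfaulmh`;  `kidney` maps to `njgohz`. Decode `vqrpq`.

spoon

The shifts repeat in a cycle of length 2: positions 0,1,… shift by +3, +1, then the pattern repeats.
Decoding vqrpq: v−3=s, q−1=p, r−3=o, p−1=o, q−3=n.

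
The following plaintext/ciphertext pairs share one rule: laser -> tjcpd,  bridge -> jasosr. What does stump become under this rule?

The shift increases by 1 at each position, starting from +8: 8, 9, 10, ….
On stump: s+8=a, t+9=c, u+10=e, m+11=x, p+12=b.

acexb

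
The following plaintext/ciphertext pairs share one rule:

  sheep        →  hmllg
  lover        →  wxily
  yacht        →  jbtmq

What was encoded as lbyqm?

s(18)→h(7) and h(7)→m(12) fit y≡9x+1 (mod 26); the inverse of 9 mod 26 is 3. Each letter's alphabet position (a=0..z=25) is mapped through 9·x+1 mod 26 — an affine cipher.
Reversing it on lbyqm: l(11)→3·(11−1)≡4=e; b(1)→3·(1−1)≡0=a; y(24)→3·(24−1)≡17=r; q(16)→3·(16−1)≡19=t; m(12)→3·(12−1)≡7=h (all mod 26).

earth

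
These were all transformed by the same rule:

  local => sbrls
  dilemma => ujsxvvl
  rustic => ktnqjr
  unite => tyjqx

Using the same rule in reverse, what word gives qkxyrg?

l(11)→s(18) and o(14)→b(1) fit y≡3x+11 (mod 26); the inverse of 3 mod 26 is 9. Treating letters as 0–25, the rule is x ↦ 3x + 11 (mod 26).
Reversing it on qkxyrg: q(16)→9·(16−11)≡19=t; k(10)→9·(10−11)≡17=r; x(23)→9·(23−11)≡4=e; y(24)→9·(24−11)≡13=n; r(17)→9·(17−11)≡2=c; g(6)→9·(6−11)≡7=h (all mod 26).

trench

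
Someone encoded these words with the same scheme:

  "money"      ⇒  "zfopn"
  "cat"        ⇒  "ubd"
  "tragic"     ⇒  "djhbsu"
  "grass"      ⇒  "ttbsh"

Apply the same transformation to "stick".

ldjut

Two steps: reverse the string, then apply a Caesar shift of +1.
For stick: reverse → kcits; then shift: k+1=l, c+1=d, i+1=j, t+1=u, s+1=t.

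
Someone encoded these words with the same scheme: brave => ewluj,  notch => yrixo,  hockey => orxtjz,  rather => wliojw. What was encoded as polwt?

b(1)→e(4) and r(17)→w(22) fit y≡19x+11 (mod 26); the inverse of 19 mod 26 is 11. Each letter's alphabet position (a=0..z=25) is mapped through 19·x+11 mod 26 — an affine cipher.
Decoding polwt: p(15)→11·(15−11)≡18=s; o(14)→11·(14−11)≡7=h; l(11)→11·(11−11)≡0=a; w(22)→11·(22−11)≡17=r; t(19)→11·(19−11)≡10=k (all mod 26).

shark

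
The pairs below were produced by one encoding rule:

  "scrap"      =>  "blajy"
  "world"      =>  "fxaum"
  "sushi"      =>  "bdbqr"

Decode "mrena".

Compare letters: s→b is +9, c→l is +9, r→a is +9 — a constant shift. It's a constant shift of +9 (ROT9).
Decoding mrena: m−9=d, r−9=i, e−9=v, n−9=e, a−9=r.

diver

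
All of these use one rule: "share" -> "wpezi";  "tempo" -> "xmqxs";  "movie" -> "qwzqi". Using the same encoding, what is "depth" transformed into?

hmtbl

Shifts by position in share: pos 0: s→w (+4), pos 1: h→p (+8), pos 2: a→e (+4), pos 3: r→z (+8) — repeating every 2. The shifts repeat in a cycle of length 2: positions 0,1,… shift by +4, +8, then the pattern repeats.
Applying it to depth: d+4=h, e+8=m, p+4=t, t+8=b, h+4=l.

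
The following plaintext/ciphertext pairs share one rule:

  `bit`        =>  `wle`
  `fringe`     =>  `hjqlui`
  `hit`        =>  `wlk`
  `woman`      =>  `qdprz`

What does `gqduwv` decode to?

Read the word backwards and shift each letter +3.
Reversing it on gqduwv: shift back: g−3=d, q−3=n, d−3=a, u−3=r, w−3=t, v−3=s → dnarts; then reverse → strand.

strand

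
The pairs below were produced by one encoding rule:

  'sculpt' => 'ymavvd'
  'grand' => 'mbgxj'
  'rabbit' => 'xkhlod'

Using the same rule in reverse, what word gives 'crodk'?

Shifts by position in sculpt: pos 0: s→y (+6), pos 1: c→m (+10), pos 2: u→a (+6), pos 3: l→v (+10) — repeating every 2. A repeating key of period 2 is used — shifts +6, +10 over and over.
Reversing it on crodk: c−6=w, r−10=h, o−6=i, d−10=t, k−6=e.

white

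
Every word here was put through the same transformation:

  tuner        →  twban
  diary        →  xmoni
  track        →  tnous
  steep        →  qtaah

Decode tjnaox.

t(19)→t(19) and u(20)→w(22) fit y≡3x+14 (mod 26); the inverse of 3 mod 26 is 9. Each letter's alphabet position (a=0..z=25) is mapped through 3·x+14 mod 26 — an affine cipher.
Undoing it on tjnaox: t(19)→9·(19−14)≡19=t; j(9)→9·(9−14)≡7=h; n(13)→9·(13−14)≡17=r; a(0)→9·(0−14)≡4=e; o(14)→9·(14−14)≡0=a; x(23)→9·(23−14)≡3=d (all mod 26).

thread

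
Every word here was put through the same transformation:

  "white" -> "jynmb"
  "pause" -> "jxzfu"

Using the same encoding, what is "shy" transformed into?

The output letters match the input read backwards, each shifted +5: white reversed is etihw. Read the word backwards and shift each letter +5.
Applying it to shy: reverse → yhs; then shift: y+5=d, h+5=m, s+5=x.

dmx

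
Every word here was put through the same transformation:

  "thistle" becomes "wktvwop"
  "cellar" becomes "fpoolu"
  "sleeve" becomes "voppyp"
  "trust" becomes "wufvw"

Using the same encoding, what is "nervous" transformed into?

qpuyzfv

The shift depends on letter class: consonant t→w is +3, but vowel i→t is +11. Two shifts are in play — +11 for a/e/i/o/u, +3 for every other letter.
Applying it to nervous: n(cons)+3=q, e(vowel)+11=p, r(cons)+3=u, v(cons)+3=y, o(vowel)+11=z, u(vowel)+11=f, s(cons)+3=v.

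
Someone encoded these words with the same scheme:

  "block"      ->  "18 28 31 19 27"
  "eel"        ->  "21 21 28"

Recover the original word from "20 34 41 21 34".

b is letter #2 and maps to 18: an offset of 16. The number is (letter's place in the alphabet, a=1) + 16.
Reversing it on 20 34 41 21 34: 20→(20−16)÷1=4=d, 34→(34−16)÷1=18=r, 41→(41−16)÷1=25=y, 21→(21−16)÷1=5=e, 34→(34−16)÷1=18=r.

dryer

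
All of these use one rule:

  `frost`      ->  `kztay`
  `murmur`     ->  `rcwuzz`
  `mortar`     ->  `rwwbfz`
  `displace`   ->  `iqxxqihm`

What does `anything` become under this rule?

The shifts repeat in a cycle of length 2: positions 0,1,… shift by +5, +8, then the pattern repeats.
For anything: a+5=f, n+8=v, y+5=d, t+8=b, h+5=m, i+8=q, n+5=s, g+8=o.

fvdbmqso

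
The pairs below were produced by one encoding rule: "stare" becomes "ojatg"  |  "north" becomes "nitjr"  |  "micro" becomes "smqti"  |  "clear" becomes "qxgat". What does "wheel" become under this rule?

s(18)→o(14) and t(19)→j(9) fit y≡21x+0 (mod 26); the inverse of 21 mod 26 is 5. Each letter's alphabet position (a=0..z=25) is mapped through 21·x+0 mod 26 — an affine cipher.
On wheel: w(22)→21·22+0≡20=u; h(7)→21·7+0≡17=r; e(4)→21·4+0≡6=g; e(4)→21·4+0≡6=g; l(11)→21·11+0≡23=x (all mod 26).

urggx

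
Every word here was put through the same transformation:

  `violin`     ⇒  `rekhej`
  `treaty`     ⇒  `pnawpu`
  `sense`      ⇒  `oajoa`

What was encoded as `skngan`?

Compare letters: v→r is +22, i→e is +22, o→k is +22 — a constant shift. Every letter moves 22 places later in the alphabet, wrapping around z→a.
Reversing it on skngan: s−22=w, k−22=o, n−22=r, g−22=k, a−22=e, n−22=r.

worker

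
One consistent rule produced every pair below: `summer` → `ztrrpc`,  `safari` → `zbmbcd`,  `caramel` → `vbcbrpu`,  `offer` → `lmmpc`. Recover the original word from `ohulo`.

nylon

This is an affine cipher: with a=0,…,z=25, each position x becomes (23x+1) mod 26.
Decoding ohulo: o(14)→17·(14−1)≡13=n; h(7)→17·(7−1)≡24=y; u(20)→17·(20−1)≡11=l; l(11)→17·(11−1)≡14=o; o(14)→17·(14−1)≡13=n (all mod 26).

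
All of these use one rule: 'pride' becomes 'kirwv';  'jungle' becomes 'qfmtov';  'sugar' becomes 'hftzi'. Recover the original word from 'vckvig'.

Each pair mirrors across the alphabet (p↔k, r↔i, i↔r): positions sum to 25. Letters are reflected about the middle of the alphabet (position → 25−position): Atbash.
Undoing it on vckvig: v↔e, c↔x, k↔p, v↔e, i↔r, g↔t.

expert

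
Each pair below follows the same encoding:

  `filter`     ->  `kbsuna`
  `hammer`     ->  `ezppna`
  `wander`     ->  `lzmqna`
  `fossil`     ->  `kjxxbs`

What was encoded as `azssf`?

rally

This is an affine cipher: with a=0,…,z=25, each position x becomes (23x+25) mod 26.
Decoding azssf: a(0)→17·(0−25)≡17=r; z(25)→17·(25−25)≡0=a; s(18)→17·(18−25)≡11=l; s(18)→17·(18−25)≡11=l; f(5)→17·(5−25)≡24=y (all mod 26).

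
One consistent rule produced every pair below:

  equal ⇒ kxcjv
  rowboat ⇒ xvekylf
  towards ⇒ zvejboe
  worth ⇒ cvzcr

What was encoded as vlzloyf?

percent

In equal: e→k is +6, q→x is +7, u→c is +8, a→j is +9 — the shift increases by 1 each position. The shift increases by 1 at each position, starting from +6: 6, 7, 8, ….
Decoding vlzloyf: v−6=p, l−7=e, z−8=r, l−9=c, o−10=e, y−11=n, f−12=t.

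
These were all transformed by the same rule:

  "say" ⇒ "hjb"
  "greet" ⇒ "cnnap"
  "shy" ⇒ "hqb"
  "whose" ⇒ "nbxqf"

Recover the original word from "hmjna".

ready

The word is reversed, then every letter is shifted forward by 9.
Decoding hmjna: shift back: h−9=y, m−9=d, j−9=a, n−9=e, a−9=r → ydaer; then reverse → ready.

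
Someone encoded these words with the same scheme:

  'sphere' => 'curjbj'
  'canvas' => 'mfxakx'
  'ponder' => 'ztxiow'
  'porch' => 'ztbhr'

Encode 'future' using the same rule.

pzdzbj

Shifts by position in sphere: pos 0: s→c (+10), pos 1: p→u (+5), pos 2: h→r (+10), pos 3: e→j (+5) — repeating every 2. A repeating key of period 2 is used — shifts +10, +5 over and over.
Applying it to future: f+10=p, u+5=z, t+10=d, u+5=z, r+10=b, e+5=j.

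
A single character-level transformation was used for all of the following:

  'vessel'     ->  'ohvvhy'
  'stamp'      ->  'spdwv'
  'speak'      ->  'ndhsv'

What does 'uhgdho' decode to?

The output letters match the input read backwards, each shifted +3: vessel reversed is lessev. The word is reversed, then every letter is shifted forward by 3.
Undoing it on uhgdho: shift back: u−3=r, h−3=e, g−3=d, d−3=a, h−3=e, o−3=l → redael; then reverse → leader.

leader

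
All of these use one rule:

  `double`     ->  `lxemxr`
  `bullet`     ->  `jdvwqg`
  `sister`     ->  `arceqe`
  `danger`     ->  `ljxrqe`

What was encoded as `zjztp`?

rapid

In double: d→l is +8, o→x is +9, u→e is +10, b→m is +11 — the shift increases by 1 each position. Letter i (0-indexed) is shifted by i+8, so successive shifts are 8, 9, 10, ….
Reversing it on zjztp: z−8=r, j−9=a, z−10=p, t−11=i, p−12=d.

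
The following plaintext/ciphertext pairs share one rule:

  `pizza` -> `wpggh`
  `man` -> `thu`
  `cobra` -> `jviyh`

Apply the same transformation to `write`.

Compare letters: p→w is +7, i→p is +7, z→g is +7 — a constant shift. Every letter moves 7 places later in the alphabet, wrapping around z→a.
On write: w+7=d, r+7=y, i+7=p, t+7=a, e+7=l.

dypal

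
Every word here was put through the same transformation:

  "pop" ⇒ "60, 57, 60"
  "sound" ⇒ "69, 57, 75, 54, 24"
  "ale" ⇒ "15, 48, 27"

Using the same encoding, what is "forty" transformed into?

p(#16)→60 and o(#15)→57: differences scale by 3, so n = 3·pos + 12. Each letter becomes 3×(its alphabet position, a=1..z=26) + 12.
For forty: f=6→30, o=15→57, r=18→66, t=20→72, y=25→87.

30, 57, 66, 72, 87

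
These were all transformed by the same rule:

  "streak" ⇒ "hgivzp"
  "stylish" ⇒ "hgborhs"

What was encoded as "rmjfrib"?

inquiry

Letters are reflected about the middle of the alphabet (position → 25−position): Atbash.
Decoding rmjfrib: r↔i, m↔n, j↔q, f↔u, r↔i, i↔r, b↔y.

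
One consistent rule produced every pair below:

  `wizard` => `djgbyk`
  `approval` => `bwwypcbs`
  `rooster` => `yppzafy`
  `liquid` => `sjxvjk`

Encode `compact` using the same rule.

Vowels shift forward by 1 and consonants shift forward by 7.
For compact: c(cons)+7=j, o(vowel)+1=p, m(cons)+7=t, p(cons)+7=w, a(vowel)+1=b, c(cons)+7=j, t(cons)+7=a.

jptwbja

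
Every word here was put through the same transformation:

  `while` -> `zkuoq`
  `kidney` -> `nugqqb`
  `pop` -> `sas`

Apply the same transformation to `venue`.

The shift depends on letter class: consonant w→z is +3, but vowel i→u is +12. Vowels shift forward by 12 and consonants shift forward by 3.
Applying it to venue: v(cons)+3=y, e(vowel)+12=q, n(cons)+3=q, u(vowel)+12=g, e(vowel)+12=q.

yqqgq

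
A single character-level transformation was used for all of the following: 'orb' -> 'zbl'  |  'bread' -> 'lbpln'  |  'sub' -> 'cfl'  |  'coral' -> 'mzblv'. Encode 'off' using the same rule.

The shift depends on letter class: consonant r→b is +10, but vowel o→z is +11. Vowels shift forward by 11 and consonants shift forward by 10.
For off: o(vowel)+11=z, f(cons)+10=p, f(cons)+10=p.

zpp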